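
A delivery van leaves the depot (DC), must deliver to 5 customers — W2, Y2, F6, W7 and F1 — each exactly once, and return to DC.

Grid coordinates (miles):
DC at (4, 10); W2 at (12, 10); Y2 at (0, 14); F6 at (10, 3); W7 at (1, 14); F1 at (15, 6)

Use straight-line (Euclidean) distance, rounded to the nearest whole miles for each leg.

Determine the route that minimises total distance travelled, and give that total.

Minimum total distance: 39 miles.

DC-W2-Y2-F6-W7-F1-DC: 8+13+15+14+16+12 = 78
DC-W2-Y2-F6-F1-W7-DC: 8+13+15+6+16+5 = 63
DC-W2-Y2-W7-F6-F1-DC: 8+13+1+14+6+12 = 54
DC-W2-Y2-W7-F1-F6-DC: 8+13+1+16+6+9 = 53
DC-W2-Y2-F1-F6-W7-DC: 8+13+17+6+14+5 = 63
DC-W2-Y2-F1-W7-F6-DC: 8+13+17+16+14+9 = 77
DC-W2-F6-Y2-W7-F1-DC: 8+7+15+1+16+12 = 59
DC-W2-F6-Y2-F1-W7-DC: 8+7+15+17+16+5 = 68
DC-W2-F6-W7-Y2-F1-DC: 8+7+14+1+17+12 = 59
DC-W2-F6-W7-F1-Y2-DC: 8+7+14+16+17+6 = 68
DC-W2-F6-F1-Y2-W7-DC: 8+7+6+17+1+5 = 44
DC-W2-F6-F1-W7-Y2-DC: 8+7+6+16+1+6 = 44
DC-W2-W7-Y2-F6-F1-DC: 8+12+1+15+6+12 = 54
DC-W2-W7-Y2-F1-F6-DC: 8+12+1+17+6+9 = 53
… (46 more)
DC-Y2-W7-W2-F1-F6-DC: 6+1+12+5+6+9 = 39  ← best
The minimum is 39.
One optimal route: DC → Y2 → W7 → W2 → F1 → F6 → DC (or its reverse).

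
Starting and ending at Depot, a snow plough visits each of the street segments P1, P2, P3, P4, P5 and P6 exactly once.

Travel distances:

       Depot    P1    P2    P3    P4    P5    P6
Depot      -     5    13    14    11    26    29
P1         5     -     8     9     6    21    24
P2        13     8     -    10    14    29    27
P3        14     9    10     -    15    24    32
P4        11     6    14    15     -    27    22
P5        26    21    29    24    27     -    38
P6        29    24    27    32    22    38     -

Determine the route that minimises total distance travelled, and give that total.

Depot → P1 → P2 → P3 → P4 → P5 → P6 → Depot: 5+8+10+15+27+38+29 = 132
Depot → P1 → P2 → P3 → P4 → P6 → P5 → Depot: 5+8+10+15+22+38+26 = 124
Depot → P1 → P2 → P3 → P5 → P4 → P6 → Depot: 5+8+10+24+27+22+29 = 125
Depot → P1 → P2 → P3 → P5 → P6 → P4 → Depot: 5+8+10+24+38+22+11 = 118
Depot → P1 → P2 → P3 → P6 → P4 → P5 → Depot: 5+8+10+32+22+27+26 = 130
Depot → P1 → P2 → P3 → P6 → P5 → P4 → Depot: 5+8+10+32+38+27+11 = 131
Depot → P1 → P2 → P4 → P3 → P5 → P6 → Depot: 5+8+14+15+24+38+29 = 133
Depot → P1 → P2 → P4 → P3 → P6 → P5 → Depot: 5+8+14+15+32+38+26 = 138
… (352 more)
The minimum is 118.
One optimal route: Depot → P1 → P2 → P3 → P5 → P6 → P4 → Depot (or its reverse).

Minimum total distance: 118.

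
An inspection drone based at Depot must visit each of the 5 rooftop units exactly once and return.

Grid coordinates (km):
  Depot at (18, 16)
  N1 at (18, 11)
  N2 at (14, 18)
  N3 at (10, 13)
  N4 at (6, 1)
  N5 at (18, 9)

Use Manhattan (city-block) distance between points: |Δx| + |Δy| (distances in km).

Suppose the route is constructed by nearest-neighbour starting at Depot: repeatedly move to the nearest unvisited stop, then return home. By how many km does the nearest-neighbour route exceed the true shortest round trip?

The nearest-neighbour route is 22 km longer than optimal.

From Depot: N1=5, N2=6, N5=7, N3=11, N4=27 → choose N1 (5).
From N1: N5=2, N3=10, N2=11, N4=22 → choose N5 (2).
From N5: N3=12, N2=13, N4=20 → choose N3 (12).
From N3: N2=9, N4=16 → choose N2 (9).
From N2: N4=25 → choose N4 (25).
NN route Depot → N1 → N5 → N3 → N2 → N4 → Depot costs 80.
Optimal: Depot → N1 → N5 → N4 → N3 → N2 → Depot costs 58 (by enumerating all 60 distinct tours).
Excess = 80 − 58 = 22.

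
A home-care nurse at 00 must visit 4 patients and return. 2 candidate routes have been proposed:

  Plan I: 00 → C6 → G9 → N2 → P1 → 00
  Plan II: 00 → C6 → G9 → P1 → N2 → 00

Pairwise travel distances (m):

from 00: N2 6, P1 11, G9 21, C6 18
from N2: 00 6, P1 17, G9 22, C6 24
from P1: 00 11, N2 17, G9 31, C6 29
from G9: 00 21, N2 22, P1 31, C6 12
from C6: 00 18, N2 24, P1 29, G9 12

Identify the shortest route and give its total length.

80 m — Plan I is the shortest.

Plan I: 18 + 12 + 22 + 17 + 11 = 80
Plan II: 18 + 12 + 31 + 17 + 6 = 84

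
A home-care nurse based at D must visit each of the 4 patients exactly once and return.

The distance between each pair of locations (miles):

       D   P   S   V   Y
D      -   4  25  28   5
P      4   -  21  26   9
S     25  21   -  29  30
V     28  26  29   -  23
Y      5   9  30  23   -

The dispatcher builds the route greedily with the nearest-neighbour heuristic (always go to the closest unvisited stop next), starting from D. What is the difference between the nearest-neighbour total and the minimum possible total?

The nearest-neighbour route is 8 miles longer than optimal.

D: P=4, Y=5, S=25, V=28 ⇒ P
P: Y=9, S=21, V=26 ⇒ Y
Y: V=23, S=30 ⇒ V
V: S=29 ⇒ S
NN route D → P → Y → V → S → D costs 90.
Optimal: D → P → S → V → Y → D costs 82 (by enumerating all 12 distinct tours).
Excess = 90 − 82 = 8.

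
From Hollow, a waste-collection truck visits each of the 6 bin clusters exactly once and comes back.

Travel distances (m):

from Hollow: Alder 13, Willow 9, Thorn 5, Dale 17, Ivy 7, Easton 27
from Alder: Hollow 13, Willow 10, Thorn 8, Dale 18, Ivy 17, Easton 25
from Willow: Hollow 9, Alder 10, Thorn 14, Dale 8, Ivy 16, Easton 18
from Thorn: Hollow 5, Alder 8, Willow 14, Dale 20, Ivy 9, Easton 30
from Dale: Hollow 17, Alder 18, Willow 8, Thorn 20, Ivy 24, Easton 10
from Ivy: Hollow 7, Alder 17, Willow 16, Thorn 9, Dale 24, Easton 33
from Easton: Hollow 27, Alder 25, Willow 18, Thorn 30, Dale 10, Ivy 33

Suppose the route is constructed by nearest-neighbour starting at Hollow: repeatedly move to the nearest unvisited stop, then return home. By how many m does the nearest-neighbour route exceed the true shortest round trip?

From Hollow: Thorn=5, Ivy=7, Willow=9, Alder=13, Dale=17, Easton=27 → choose Thorn (5).
From Thorn: Alder=8, Ivy=9, Willow=14, Dale=20, Easton=30 → choose Alder (8).
From Alder: Willow=10, Ivy=17, Dale=18, Easton=25 → choose Willow (10).
From Willow: Dale=8, Ivy=16, Easton=18 → choose Dale (8).
From Dale: Easton=10, Ivy=24 → choose Easton (10).
From Easton: Ivy=33 → choose Ivy (33).
NN route Hollow → Thorn → Alder → Willow → Dale → Easton → Ivy → Hollow costs 81.
Optimal: Hollow → Willow → Dale → Easton → Alder → Thorn → Ivy → Hollow costs 76 (by enumerating all 360 distinct tours).
Excess = 81 − 76 = 5.

The nearest-neighbour route is 5 m longer than optimal.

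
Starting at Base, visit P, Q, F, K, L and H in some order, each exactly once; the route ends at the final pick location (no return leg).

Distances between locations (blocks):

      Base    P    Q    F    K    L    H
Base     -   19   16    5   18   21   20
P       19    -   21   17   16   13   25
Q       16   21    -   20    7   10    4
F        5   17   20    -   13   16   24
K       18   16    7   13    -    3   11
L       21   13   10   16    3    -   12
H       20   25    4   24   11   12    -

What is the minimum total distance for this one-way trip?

There are 6! = 720 possible orderings.
Base → P → Q → F → K → L → H: 19+21+20+13+3+12 = 88
Base → P → Q → F → K → H → L: 19+21+20+13+11+12 = 96
Base → P → Q → F → L → K → H: 19+21+20+16+3+11 = 90
Base → P → Q → F → L → H → K: 19+21+20+16+12+11 = 99
Base → P → Q → F → H → K → L: 19+21+20+24+11+3 = 98
Base → P → Q → F → H → L → K: 19+21+20+24+12+3 = 99
Base → P → Q → K → F → L → H: 19+21+7+13+16+12 = 88
Base → P → Q → K → F → H → L: 19+21+7+13+24+12 = 96
… (712 more)
Base → F → P → L → K → Q → H: 5+17+13+3+7+4 = 49  ← best
The minimum is 49.
One shortest path: Base → F → P → L → K → Q → H.

49 blocks — the minimum one-way total.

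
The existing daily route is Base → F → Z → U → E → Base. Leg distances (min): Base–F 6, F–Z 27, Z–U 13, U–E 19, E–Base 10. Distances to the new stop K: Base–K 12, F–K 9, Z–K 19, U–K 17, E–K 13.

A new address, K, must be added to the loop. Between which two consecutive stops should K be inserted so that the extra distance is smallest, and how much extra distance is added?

Adding 1 min by placing K on the F–Z leg.

Insertion cost between consecutive stops i–j is d(i,K) + d(K,j) − d(i,j):
  between Base and F: 12 + 9 − 6 = 15
  between F and Z: 9 + 19 − 27 = 1
  between Z and U: 19 + 17 − 13 = 23
  between U and E: 17 + 13 − 19 = 11
  between E and Base: 13 + 12 − 10 = 15
Cheapest insertion is between F and Z, adding 1.
New total = 75 + 1 = 76.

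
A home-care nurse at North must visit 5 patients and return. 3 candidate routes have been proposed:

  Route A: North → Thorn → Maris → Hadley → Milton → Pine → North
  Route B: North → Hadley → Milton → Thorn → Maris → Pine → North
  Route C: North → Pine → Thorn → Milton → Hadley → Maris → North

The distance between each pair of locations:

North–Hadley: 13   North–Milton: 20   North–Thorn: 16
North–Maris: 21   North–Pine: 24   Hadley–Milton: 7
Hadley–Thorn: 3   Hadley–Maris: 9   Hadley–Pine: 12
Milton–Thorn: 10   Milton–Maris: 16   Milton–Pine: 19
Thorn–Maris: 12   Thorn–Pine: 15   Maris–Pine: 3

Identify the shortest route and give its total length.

Route A: 16 + 12 + 9 + 7 + 19 + 24 = 87
Route B: 13 + 7 + 10 + 12 + 3 + 24 = 69
Route C: 24 + 15 + 10 + 7 + 9 + 21 = 86

69 — Route B is the shortest.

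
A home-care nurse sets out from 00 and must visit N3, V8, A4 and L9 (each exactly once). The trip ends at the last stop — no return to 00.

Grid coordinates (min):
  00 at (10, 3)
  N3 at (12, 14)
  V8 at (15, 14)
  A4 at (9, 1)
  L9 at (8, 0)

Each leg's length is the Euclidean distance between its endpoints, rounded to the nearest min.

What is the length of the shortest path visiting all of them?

There are 4! = 24 possible orderings.
00 - N3 - V8 - A4 - L9: 11+3+14+1 = 29
00 - N3 - V8 - L9 - A4: 11+3+16+1 = 31
00 - N3 - A4 - V8 - L9: 11+13+14+16 = 54
00 - N3 - A4 - L9 - V8: 11+13+1+16 = 41
00 - N3 - L9 - V8 - A4: 11+15+16+14 = 56
00 - N3 - L9 - A4 - V8: 11+15+1+14 = 41
00 - V8 - N3 - A4 - L9: 12+3+13+1 = 29
00 - V8 - N3 - L9 - A4: 12+3+15+1 = 31
00 - V8 - A4 - N3 - L9: 12+14+13+15 = 54
00 - V8 - A4 - L9 - N3: 12+14+1+15 = 42
00 - V8 - L9 - N3 - A4: 12+16+15+13 = 56
00 - V8 - L9 - A4 - N3: 12+16+1+13 = 42
00 - A4 - N3 - V8 - L9: 2+13+3+16 = 34
00 - A4 - N3 - L9 - V8: 2+13+15+16 = 46
… (10 more)
00 - A4 - L9 - N3 - V8: 2+1+15+3 = 21  ← best
The minimum is 21.
One shortest path: 00 → A4 → L9 → N3 → V8.

Shortest open route: 21 min.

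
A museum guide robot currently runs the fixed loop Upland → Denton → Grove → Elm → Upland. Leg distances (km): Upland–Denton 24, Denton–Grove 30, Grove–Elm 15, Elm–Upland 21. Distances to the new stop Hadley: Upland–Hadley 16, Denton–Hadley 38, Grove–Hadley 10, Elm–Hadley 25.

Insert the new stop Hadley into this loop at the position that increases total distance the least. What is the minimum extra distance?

Insertion cost between consecutive stops i–j is d(i,Hadley) + d(Hadley,j) − d(i,j):
  between Upland and Denton: 16 + 38 − 24 = 30
  between Denton and Grove: 38 + 10 − 30 = 18
  between Grove and Elm: 10 + 25 − 15 = 20
  between Elm and Upland: 25 + 16 − 21 = 20
Cheapest insertion is between Denton and Grove, adding 18.
New total = 90 + 18 = 108.

Minimum extra distance: 18 km, inserting Hadley between Denton and Grove.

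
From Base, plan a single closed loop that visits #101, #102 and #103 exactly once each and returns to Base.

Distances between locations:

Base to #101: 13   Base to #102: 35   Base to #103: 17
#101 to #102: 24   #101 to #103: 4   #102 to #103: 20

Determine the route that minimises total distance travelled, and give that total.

Minimum total distance: 72.

With 3 stops there are 3!/2 = 3 distinct round trips (a route and its reverse cost the same).
Base→#101→#102→#103→Base: 13+24+20+17 = 74
Base→#101→#103→#102→Base: 13+4+20+35 = 72
Base→#102→#101→#103→Base: 35+24+4+17 = 80
The minimum is 72.
One optimal route: Base → #101 → #103 → #102 → Base (or its reverse).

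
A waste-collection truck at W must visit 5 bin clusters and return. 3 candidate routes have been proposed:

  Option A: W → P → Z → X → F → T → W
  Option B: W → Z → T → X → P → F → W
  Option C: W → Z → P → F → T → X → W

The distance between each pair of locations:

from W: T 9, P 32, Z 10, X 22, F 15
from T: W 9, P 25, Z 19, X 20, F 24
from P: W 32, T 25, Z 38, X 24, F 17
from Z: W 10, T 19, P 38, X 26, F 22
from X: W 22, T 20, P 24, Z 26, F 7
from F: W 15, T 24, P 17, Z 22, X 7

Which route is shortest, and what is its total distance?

Option A: 32 + 38 + 26 + 7 + 24 + 9 = 136
Option B: 10 + 19 + 20 + 24 + 17 + 15 = 105
Option C: 10 + 38 + 17 + 24 + 20 + 22 = 131

105 — Option B is the shortest.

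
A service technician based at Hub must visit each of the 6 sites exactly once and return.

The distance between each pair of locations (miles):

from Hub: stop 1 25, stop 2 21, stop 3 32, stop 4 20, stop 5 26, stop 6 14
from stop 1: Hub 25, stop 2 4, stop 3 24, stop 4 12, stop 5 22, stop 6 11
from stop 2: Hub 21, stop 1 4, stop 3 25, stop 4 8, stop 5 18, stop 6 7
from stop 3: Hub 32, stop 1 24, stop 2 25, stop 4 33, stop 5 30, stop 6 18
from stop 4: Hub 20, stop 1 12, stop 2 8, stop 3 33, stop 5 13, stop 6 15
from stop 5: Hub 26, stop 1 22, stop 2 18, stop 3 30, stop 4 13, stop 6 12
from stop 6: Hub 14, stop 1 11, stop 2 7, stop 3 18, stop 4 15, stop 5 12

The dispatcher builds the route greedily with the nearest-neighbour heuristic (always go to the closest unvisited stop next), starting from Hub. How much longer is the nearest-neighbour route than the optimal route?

5 miles longer than the optimal tour.

Hub: stop 6=14, stop 4=20, stop 2=21, stop 1=25, stop 5=26, stop 3=32 ⇒ stop 6
stop 6: stop 2=7, stop 1=11, stop 5=12, stop 4=15, stop 3=18 ⇒ stop 2
stop 2: stop 1=4, stop 4=8, stop 5=18, stop 3=25 ⇒ stop 1
stop 1: stop 4=12, stop 5=22, stop 3=24 ⇒ stop 4
stop 4: stop 5=13, stop 3=33 ⇒ stop 5
stop 5: stop 3=30 ⇒ stop 3
NN route Hub → stop 6 → stop 2 → stop 1 → stop 4 → stop 5 → stop 3 → Hub costs 112.
Optimal: Hub → stop 3 → stop 1 → stop 2 → stop 4 → stop 5 → stop 6 → Hub costs 107 (by enumerating all 360 distinct tours).
Excess = 112 − 107 = 5.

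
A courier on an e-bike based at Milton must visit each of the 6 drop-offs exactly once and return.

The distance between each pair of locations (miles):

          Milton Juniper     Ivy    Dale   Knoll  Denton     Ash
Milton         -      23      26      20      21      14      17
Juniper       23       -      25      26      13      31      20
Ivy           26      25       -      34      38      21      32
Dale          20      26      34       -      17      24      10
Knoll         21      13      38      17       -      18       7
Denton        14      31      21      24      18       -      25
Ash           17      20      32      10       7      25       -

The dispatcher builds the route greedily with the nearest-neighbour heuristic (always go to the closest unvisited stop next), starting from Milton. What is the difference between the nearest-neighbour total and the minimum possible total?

From Milton: Denton=14, Ash=17, Dale=20, Knoll=21, Juniper=23, Ivy=26 → choose Denton (14).
From Denton: Knoll=18, Ivy=21, Dale=24, Ash=25, Juniper=31 → choose Knoll (18).
From Knoll: Ash=7, Juniper=13, Dale=17, Ivy=38 → choose Ash (7).
From Ash: Dale=10, Juniper=20, Ivy=32 → choose Dale (10).
From Dale: Juniper=26, Ivy=34 → choose Juniper (26).
From Juniper: Ivy=25 → choose Ivy (25).
NN route Milton → Denton → Knoll → Ash → Dale → Juniper → Ivy → Milton costs 126.
Optimal: Milton → Dale → Ash → Knoll → Juniper → Ivy → Denton → Milton costs 110 (by enumerating all 360 distinct tours).
Excess = 126 − 110 = 16.

The nearest-neighbour route is 16 miles longer than optimal.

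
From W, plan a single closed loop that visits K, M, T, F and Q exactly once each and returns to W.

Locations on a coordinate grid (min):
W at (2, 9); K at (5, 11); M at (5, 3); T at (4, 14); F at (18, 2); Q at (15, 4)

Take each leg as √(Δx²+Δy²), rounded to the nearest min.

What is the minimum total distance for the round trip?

W→K→M→T→F→Q→W: 4+8+11+18+4+14 = 59
W→K→M→T→Q→F→W: 4+8+11+15+4+17 = 59
W→K→M→F→T→Q→W: 4+8+13+18+15+14 = 72
W→K→M→F→Q→T→W: 4+8+13+4+15+5 = 49
W→K→M→Q→T→F→W: 4+8+10+15+18+17 = 72
W→K→M→Q→F→T→W: 4+8+10+4+18+5 = 49
W→K→T→M→F→Q→W: 4+3+11+13+4+14 = 49
W→K→T→M→Q→F→W: 4+3+11+10+4+17 = 49
W→K→T→F→M→Q→W: 4+3+18+13+10+14 = 62
W→K→T→F→Q→M→W: 4+3+18+4+10+7 = 46
W→K→T→Q→M→F→W: 4+3+15+10+13+17 = 62
W→K→T→Q→F→M→W: 4+3+15+4+13+7 = 46
W→K→F→M→T→Q→W: 4+16+13+11+15+14 = 73
W→K→F→M→Q→T→W: 4+16+13+10+15+5 = 63
… (46 more)
W→M→F→Q→K→T→W: 7+13+4+12+3+5 = 44  ← best
The minimum is 44.
One optimal route: W → M → F → Q → K → T → W (or its reverse).

Shortest round trip = 44 min.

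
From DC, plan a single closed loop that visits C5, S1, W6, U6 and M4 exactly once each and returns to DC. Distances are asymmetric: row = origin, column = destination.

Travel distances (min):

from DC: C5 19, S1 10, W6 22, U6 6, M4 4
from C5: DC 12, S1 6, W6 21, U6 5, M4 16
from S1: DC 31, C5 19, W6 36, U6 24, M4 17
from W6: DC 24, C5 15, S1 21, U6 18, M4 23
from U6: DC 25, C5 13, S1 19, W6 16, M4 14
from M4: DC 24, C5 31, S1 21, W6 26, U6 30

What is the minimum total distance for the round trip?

DC-C5-S1-W6-U6-M4-DC: 19+6+36+18+14+24 = 117
DC-C5-S1-W6-M4-U6-DC: 19+6+36+23+30+25 = 139
DC-C5-S1-U6-W6-M4-DC: 19+6+24+16+23+24 = 112
DC-C5-S1-U6-M4-W6-DC: 19+6+24+14+26+24 = 113
DC-C5-S1-M4-W6-U6-DC: 19+6+17+26+18+25 = 111
DC-C5-S1-M4-U6-W6-DC: 19+6+17+30+16+24 = 112
DC-C5-W6-S1-U6-M4-DC: 19+21+21+24+14+24 = 123
DC-C5-W6-S1-M4-U6-DC: 19+21+21+17+30+25 = 133
DC-C5-W6-U6-S1-M4-DC: 19+21+18+19+17+24 = 118
DC-C5-W6-U6-M4-S1-DC: 19+21+18+14+21+31 = 124
DC-C5-W6-M4-S1-U6-DC: 19+21+23+21+24+25 = 133
DC-C5-W6-M4-U6-S1-DC: 19+21+23+30+19+31 = 143
DC-C5-U6-S1-W6-M4-DC: 19+5+19+36+23+24 = 126
DC-C5-U6-S1-M4-W6-DC: 19+5+19+17+26+24 = 110
… (106 more)
DC-U6-W6-C5-S1-M4-DC: 6+16+15+6+17+24 = 84  ← best
The minimum is 84.
One optimal route: DC → U6 → W6 → C5 → S1 → M4 → DC.

Minimum total distance: 84 min.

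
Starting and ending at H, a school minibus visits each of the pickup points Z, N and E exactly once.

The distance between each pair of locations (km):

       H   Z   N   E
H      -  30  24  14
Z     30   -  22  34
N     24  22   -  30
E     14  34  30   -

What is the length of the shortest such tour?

With 3 stops there are 3!/2 = 3 distinct round trips (a route and its reverse cost the same).
H → Z → N → E → H: 30+22+30+14 = 96
H → Z → E → N → H: 30+34+30+24 = 118
H → N → Z → E → H: 24+22+34+14 = 94
The minimum is 94.
One optimal route: H → N → Z → E → H (or its reverse).

Minimum total distance: 94 km.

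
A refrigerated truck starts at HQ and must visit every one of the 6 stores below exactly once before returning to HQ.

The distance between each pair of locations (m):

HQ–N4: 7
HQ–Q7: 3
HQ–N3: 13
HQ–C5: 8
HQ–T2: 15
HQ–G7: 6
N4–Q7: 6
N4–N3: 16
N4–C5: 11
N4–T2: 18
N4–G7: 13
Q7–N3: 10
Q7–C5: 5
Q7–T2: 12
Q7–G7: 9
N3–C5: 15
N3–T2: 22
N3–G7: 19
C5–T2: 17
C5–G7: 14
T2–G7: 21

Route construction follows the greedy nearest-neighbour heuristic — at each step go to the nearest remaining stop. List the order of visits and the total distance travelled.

Total distance 88 m via the nearest-neighbour route HQ → Q7 → C5 → N4 → G7 → N3 → T2 → HQ.

From HQ: distances to unvisited — Q7=3, G7=6, N4=7, C5=8, N3=13, T2=15. Nearest is Q7 (3).
From Q7: distances to unvisited — C5=5, N4=6, G7=9, N3=10, T2=12. Nearest is C5 (5).
From C5: distances to unvisited — N4=11, G7=14, N3=15, T2=17. Nearest is N4 (11).
From N4: distances to unvisited — G7=13, N3=16, T2=18. Nearest is G7 (13).
From G7: distances to unvisited — N3=19, T2=21. Nearest is N3 (19).
From N3: distances to unvisited — T2=22. Nearest is T2 (22).
Return T2→HQ: 15.
Total = 3 + 5 + 11 + 13 + 19 + 22 + 15 = 88.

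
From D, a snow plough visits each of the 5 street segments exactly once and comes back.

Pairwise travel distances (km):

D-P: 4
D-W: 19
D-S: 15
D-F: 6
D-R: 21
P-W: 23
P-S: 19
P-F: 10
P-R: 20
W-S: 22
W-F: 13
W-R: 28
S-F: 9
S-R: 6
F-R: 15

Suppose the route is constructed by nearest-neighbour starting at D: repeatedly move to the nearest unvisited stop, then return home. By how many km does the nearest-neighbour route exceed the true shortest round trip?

5 km longer than the optimal tour.

D: P=4, F=6, S=15, W=19, R=21 ⇒ P
P: F=10, S=19, R=20, W=23 ⇒ F
F: S=9, W=13, R=15 ⇒ S
S: R=6, W=22 ⇒ R
R: W=28 ⇒ W
NN route D → P → F → S → R → W → D costs 76.
Optimal: D → P → R → S → W → F → D costs 71 (by enumerating all 60 distinct tours).
Excess = 76 − 71 = 5.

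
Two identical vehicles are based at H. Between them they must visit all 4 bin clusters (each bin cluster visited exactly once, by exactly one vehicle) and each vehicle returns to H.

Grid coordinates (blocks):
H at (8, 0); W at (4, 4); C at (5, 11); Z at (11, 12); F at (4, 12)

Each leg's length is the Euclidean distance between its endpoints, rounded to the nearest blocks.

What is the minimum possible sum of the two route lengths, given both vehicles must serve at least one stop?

There are 2^3 − 1 = 7 ways to divide the 4 stops into two non-empty groups. For each, the best each vehicle can do is its own shortest tour through its group:
  {W} + {C, Z, F}: 12 + 31 = 43
  {C} + {W, Z, F}: 22 + 33 = 55
  {W, C} + {Z, F}: 24 + 32 = 56
  {Z} + {W, C, F}: 24 + 26 = 50
  {W, Z} + {C, F}: 29 + 25 = 54
  {C, Z} + {W, F}: 29 + 27 = 56
  … (7 splits in total)
Best: vehicle 1 H → W → H = 12; vehicle 2 H → C → F → Z → H = 31; combined 43.

Minimum combined distance: 43 blocks.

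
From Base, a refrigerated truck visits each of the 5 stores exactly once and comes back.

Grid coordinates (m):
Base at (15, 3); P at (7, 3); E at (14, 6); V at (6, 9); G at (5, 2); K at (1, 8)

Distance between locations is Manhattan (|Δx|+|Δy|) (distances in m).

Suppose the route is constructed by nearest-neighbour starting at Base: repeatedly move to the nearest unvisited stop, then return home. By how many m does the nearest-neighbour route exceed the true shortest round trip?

The nearest-neighbour route is 8 m longer than optimal.

Base: E=4, P=8, G=11, V=15, K=19 ⇒ E
E: P=10, V=11, G=13, K=15 ⇒ P
P: G=3, V=7, K=11 ⇒ G
G: V=8, K=10 ⇒ V
V: K=6 ⇒ K
NN route Base → E → P → G → V → K → Base costs 50.
Optimal: Base → P → G → K → V → E → Base costs 42 (by enumerating all 60 distinct tours).
Excess = 50 − 42 = 8.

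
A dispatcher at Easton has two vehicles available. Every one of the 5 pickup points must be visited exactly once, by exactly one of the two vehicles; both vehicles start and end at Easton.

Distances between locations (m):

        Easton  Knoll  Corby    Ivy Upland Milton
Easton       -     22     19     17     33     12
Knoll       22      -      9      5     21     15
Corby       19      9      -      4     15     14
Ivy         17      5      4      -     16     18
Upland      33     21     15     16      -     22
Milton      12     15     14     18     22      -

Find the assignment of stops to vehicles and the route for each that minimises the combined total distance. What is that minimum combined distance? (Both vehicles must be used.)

Check every non-empty split of the stops between the two vehicles; for each half take its own optimal tour:
  {Knoll} + {Corby, Ivy, Upland, Milton}: 44 + 70 = 114
  {Corby} + {Knoll, Ivy, Upland, Milton}: 38 + 77 = 115
  {Knoll, Corby} + {Ivy, Upland, Milton}: 50 + 67 = 117
  {Ivy} + {Knoll, Corby, Upland, Milton}: 34 + 80 = 114
  {Knoll, Ivy} + {Corby, Upland, Milton}: 44 + 68 = 112
  {Corby, Ivy} + {Knoll, Upland, Milton}: 40 + 77 = 117
  … (15 splits in total)
  {Knoll, Corby, Ivy, Upland} + {Milton}: 77 + 24 = 101  ← best
Best: vehicle 1 Easton → Knoll → Ivy → Upland → Corby → Easton = 77; vehicle 2 Easton → Milton → Easton = 24; combined 101.

Minimum combined distance: 101 m.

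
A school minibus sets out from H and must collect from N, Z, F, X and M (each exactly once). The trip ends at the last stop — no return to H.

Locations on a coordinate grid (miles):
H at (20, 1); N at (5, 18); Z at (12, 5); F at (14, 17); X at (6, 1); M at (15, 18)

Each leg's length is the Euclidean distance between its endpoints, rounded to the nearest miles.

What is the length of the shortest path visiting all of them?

There are 5! = 120 possible orderings.
H→N→Z→F→X→M: 23+15+12+18+19 = 87
H→N→Z→F→M→X: 23+15+12+1+19 = 70
H→N→Z→X→F→M: 23+15+7+18+1 = 64
H→N→Z→X→M→F: 23+15+7+19+1 = 65
H→N→Z→M→F→X: 23+15+13+1+18 = 70
H→N→Z→M→X→F: 23+15+13+19+18 = 88
H→N→F→Z→X→M: 23+9+12+7+19 = 70
H→N→F→Z→M→X: 23+9+12+13+19 = 76
H→N→F→X→Z→M: 23+9+18+7+13 = 70
H→N→F→X→M→Z: 23+9+18+19+13 = 82
H→N→F→M→Z→X: 23+9+1+13+7 = 53
H→N→F→M→X→Z: 23+9+1+19+7 = 59
H→N→X→Z→F→M: 23+17+7+12+1 = 60
H→N→X→Z→M→F: 23+17+7+13+1 = 61
… (106 more)
H→Z→X→N→F→M: 9+7+17+9+1 = 43  ← best
The minimum is 43.
One shortest path: H → Z → X → N → F → M.

43 miles — the minimum one-way total.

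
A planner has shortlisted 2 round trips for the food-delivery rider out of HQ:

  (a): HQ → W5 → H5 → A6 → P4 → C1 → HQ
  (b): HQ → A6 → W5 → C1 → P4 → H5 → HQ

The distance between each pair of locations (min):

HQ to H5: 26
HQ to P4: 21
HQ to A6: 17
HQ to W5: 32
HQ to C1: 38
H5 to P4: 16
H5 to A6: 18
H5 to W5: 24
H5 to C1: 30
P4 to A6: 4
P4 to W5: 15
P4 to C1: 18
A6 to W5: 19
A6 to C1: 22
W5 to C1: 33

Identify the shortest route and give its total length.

(a): 32 + 24 + 18 + 4 + 18 + 38 = 134
(b): 17 + 19 + 33 + 18 + 16 + 26 = 129

Shortest is (b), total 129 min.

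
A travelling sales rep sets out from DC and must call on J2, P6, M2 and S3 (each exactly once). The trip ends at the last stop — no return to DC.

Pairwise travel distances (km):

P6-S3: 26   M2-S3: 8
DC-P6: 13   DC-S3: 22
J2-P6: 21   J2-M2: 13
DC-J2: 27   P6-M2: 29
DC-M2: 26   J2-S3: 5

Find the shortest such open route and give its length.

There are 4! = 24 possible orderings.
DC→J2→P6→M2→S3: 27+21+29+8 = 85
DC→J2→P6→S3→M2: 27+21+26+8 = 82
DC→J2→M2→P6→S3: 27+13+29+26 = 95
DC→J2→M2→S3→P6: 27+13+8+26 = 74
DC→J2→S3→P6→M2: 27+5+26+29 = 87
DC→J2→S3→M2→P6: 27+5+8+29 = 69
DC→P6→J2→M2→S3: 13+21+13+8 = 55
DC→P6→J2→S3→M2: 13+21+5+8 = 47
DC→P6→M2→J2→S3: 13+29+13+5 = 60
DC→P6→M2→S3→J2: 13+29+8+5 = 55
DC→P6→S3→J2→M2: 13+26+5+13 = 57
DC→P6→S3→M2→J2: 13+26+8+13 = 60
DC→M2→J2→P6→S3: 26+13+21+26 = 86
DC→M2→J2→S3→P6: 26+13+5+26 = 70
… (10 more)
The minimum is 47.
One shortest path: DC → P6 → J2 → S3 → M2.

Shortest open route: 47 km.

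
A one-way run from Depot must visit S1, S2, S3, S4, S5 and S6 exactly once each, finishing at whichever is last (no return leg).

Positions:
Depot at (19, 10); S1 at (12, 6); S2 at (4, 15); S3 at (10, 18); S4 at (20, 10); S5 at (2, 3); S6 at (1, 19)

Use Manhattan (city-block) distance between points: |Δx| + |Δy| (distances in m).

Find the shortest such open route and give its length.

57 m — the minimum one-way total.

There are 6! = 720 possible orderings.
Depot → S1 → S2 → S3 → S4 → S5 → S6: 11+17+9+18+25+17 = 97
Depot → S1 → S2 → S3 → S4 → S6 → S5: 11+17+9+18+28+17 = 100
Depot → S1 → S2 → S3 → S5 → S4 → S6: 11+17+9+23+25+28 = 113
Depot → S1 → S2 → S3 → S5 → S6 → S4: 11+17+9+23+17+28 = 105
Depot → S1 → S2 → S3 → S6 → S4 → S5: 11+17+9+10+28+25 = 100
Depot → S1 → S2 → S3 → S6 → S5 → S4: 11+17+9+10+17+25 = 89
Depot → S1 → S2 → S4 → S3 → S5 → S6: 11+17+21+18+23+17 = 107
Depot → S1 → S2 → S4 → S3 → S6 → S5: 11+17+21+18+10+17 = 94
… (712 more)
Depot → S4 → S1 → S5 → S2 → S6 → S3: 1+12+13+14+7+10 = 57  ← best
The minimum is 57.
One shortest path: Depot → S4 → S1 → S5 → S2 → S6 → S3.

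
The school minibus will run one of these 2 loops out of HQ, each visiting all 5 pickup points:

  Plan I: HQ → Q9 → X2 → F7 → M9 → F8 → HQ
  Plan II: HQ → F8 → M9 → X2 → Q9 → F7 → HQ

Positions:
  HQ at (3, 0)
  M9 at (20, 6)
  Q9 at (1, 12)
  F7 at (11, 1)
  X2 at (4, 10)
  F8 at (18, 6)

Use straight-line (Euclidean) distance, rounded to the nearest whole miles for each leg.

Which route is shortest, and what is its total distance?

Plan I: 12 + 4 + 11 + 10 + 2 + 16 = 55
Plan II: 16 + 2 + 16 + 4 + 15 + 8 = 61

55 miles — Plan I is the shortest.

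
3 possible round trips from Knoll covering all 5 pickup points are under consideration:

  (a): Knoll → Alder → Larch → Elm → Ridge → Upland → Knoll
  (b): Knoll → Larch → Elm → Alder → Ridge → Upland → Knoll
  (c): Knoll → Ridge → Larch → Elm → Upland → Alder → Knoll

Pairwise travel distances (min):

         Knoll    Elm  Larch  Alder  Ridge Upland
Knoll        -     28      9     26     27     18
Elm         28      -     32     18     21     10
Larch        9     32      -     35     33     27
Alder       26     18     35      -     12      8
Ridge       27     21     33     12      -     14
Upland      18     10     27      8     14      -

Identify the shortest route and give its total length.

(a): 26 + 35 + 32 + 21 + 14 + 18 = 146
(b): 9 + 32 + 18 + 12 + 14 + 18 = 103
(c): 27 + 33 + 32 + 10 + 8 + 26 = 136

103 min — (b) is the shortest.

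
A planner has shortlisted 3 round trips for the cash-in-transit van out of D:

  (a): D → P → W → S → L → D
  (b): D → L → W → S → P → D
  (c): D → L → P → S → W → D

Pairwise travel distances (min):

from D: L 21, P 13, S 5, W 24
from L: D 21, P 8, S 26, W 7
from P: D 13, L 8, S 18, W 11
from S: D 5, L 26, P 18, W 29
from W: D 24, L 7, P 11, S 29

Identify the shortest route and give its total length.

88 min — (b) is the shortest.

(a): 13 + 11 + 29 + 26 + 21 = 100
(b): 21 + 7 + 29 + 18 + 13 = 88
(c): 21 + 8 + 18 + 29 + 24 = 100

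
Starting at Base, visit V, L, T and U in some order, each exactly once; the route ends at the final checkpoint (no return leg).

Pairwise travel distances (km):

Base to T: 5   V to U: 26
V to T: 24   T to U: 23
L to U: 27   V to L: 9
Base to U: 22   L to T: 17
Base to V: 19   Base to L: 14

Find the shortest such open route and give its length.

There are 4! = 24 possible orderings.
Base→V→L→T→U: 19+9+17+23 = 68
Base→V→L→U→T: 19+9+27+23 = 78
Base→V→T→L→U: 19+24+17+27 = 87
Base→V→T→U→L: 19+24+23+27 = 93
Base→V→U→L→T: 19+26+27+17 = 89
Base→V→U→T→L: 19+26+23+17 = 85
Base→L→V→T→U: 14+9+24+23 = 70
Base→L→V→U→T: 14+9+26+23 = 72
Base→L→T→V→U: 14+17+24+26 = 81
Base→L→T→U→V: 14+17+23+26 = 80
Base→L→U→V→T: 14+27+26+24 = 91
Base→L→U→T→V: 14+27+23+24 = 88
Base→T→V→L→U: 5+24+9+27 = 65
Base→T→V→U→L: 5+24+26+27 = 82
… (10 more)
Base→T→L→V→U: 5+17+9+26 = 57  ← best
The minimum is 57.
One shortest path: Base → T → L → V → U.

Shortest open route: 57 km.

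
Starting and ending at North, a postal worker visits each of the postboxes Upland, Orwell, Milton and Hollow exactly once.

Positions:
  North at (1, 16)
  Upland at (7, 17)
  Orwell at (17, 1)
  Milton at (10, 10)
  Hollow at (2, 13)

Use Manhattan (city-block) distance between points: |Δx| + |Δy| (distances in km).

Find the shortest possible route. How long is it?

North-Upland-Orwell-Milton-Hollow-North: 7+26+16+11+4 = 64
North-Upland-Orwell-Hollow-Milton-North: 7+26+27+11+15 = 86
North-Upland-Milton-Orwell-Hollow-North: 7+10+16+27+4 = 64
North-Upland-Milton-Hollow-Orwell-North: 7+10+11+27+31 = 86
North-Upland-Hollow-Orwell-Milton-North: 7+9+27+16+15 = 74
North-Upland-Hollow-Milton-Orwell-North: 7+9+11+16+31 = 74
North-Orwell-Upland-Milton-Hollow-North: 31+26+10+11+4 = 82
North-Orwell-Upland-Hollow-Milton-North: 31+26+9+11+15 = 92
North-Orwell-Milton-Upland-Hollow-North: 31+16+10+9+4 = 70
North-Orwell-Hollow-Upland-Milton-North: 31+27+9+10+15 = 92
North-Milton-Upland-Orwell-Hollow-North: 15+10+26+27+4 = 82
North-Milton-Orwell-Upland-Hollow-North: 15+16+26+9+4 = 70
The minimum is 64.
One optimal route: North → Upland → Orwell → Milton → Hollow → North (or its reverse).

Shortest round trip = 64 km.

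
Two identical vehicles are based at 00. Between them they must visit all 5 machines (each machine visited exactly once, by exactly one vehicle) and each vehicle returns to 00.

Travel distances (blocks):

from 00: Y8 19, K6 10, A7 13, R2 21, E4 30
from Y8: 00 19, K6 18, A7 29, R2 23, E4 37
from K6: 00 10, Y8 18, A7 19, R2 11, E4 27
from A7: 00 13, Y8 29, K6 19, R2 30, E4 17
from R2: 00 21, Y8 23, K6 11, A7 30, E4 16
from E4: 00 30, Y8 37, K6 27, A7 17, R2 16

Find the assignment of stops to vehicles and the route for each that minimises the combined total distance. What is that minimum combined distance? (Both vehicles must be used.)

Minimum combined distance: 105 blocks.

Check every non-empty split of the stops between the two vehicles; for each half take its own optimal tour:
  {Y8} + {K6, A7, R2, E4}: 38 + 67 = 105
  {K6} + {Y8, A7, R2, E4}: 20 + 88 = 108
  {Y8, K6} + {A7, R2, E4}: 47 + 67 = 114
  {A7} + {Y8, K6, R2, E4}: 26 + 93 = 119
  {Y8, A7} + {K6, R2, E4}: 61 + 67 = 128
  {K6, A7} + {Y8, R2, E4}: 42 + 88 = 130
  … (15 splits in total)
Best: vehicle 1 00 → Y8 → 00 = 38; vehicle 2 00 → K6 → R2 → E4 → A7 → 00 = 67; combined 105.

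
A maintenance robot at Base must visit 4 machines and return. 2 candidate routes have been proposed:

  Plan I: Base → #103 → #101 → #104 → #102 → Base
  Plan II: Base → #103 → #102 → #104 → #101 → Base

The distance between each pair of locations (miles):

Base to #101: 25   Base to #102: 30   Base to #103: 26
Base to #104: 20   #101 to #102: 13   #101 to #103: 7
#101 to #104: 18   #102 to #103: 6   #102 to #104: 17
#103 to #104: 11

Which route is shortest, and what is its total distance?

Shortest is Plan II, total 92 miles.

Plan I: 26 + 7 + 18 + 17 + 30 = 98
Plan II: 26 + 6 + 17 + 18 + 25 = 92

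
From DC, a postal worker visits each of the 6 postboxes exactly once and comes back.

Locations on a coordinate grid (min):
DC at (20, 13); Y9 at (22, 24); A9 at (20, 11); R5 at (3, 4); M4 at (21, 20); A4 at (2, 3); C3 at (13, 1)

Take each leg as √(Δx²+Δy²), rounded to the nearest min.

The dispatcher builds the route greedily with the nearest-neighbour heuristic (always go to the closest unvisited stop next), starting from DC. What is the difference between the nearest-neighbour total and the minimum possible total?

7 min longer than the optimal tour.

From DC: A9=2, M4=7, Y9=11, C3=14, R5=19, A4=21 → choose A9 (2).
From A9: M4=9, C3=12, Y9=13, R5=18, A4=20 → choose M4 (9).
From M4: Y9=4, C3=21, R5=24, A4=25 → choose Y9 (4).
From Y9: C3=25, R5=28, A4=29 → choose C3 (25).
From C3: R5=10, A4=11 → choose R5 (10).
From R5: A4=1 → choose A4 (1).
NN route DC → A9 → M4 → Y9 → C3 → R5 → A4 → DC costs 72.
Optimal: DC → Y9 → M4 → R5 → A4 → C3 → A9 → DC costs 65 (by enumerating all 360 distinct tours).
Excess = 72 − 65 = 7.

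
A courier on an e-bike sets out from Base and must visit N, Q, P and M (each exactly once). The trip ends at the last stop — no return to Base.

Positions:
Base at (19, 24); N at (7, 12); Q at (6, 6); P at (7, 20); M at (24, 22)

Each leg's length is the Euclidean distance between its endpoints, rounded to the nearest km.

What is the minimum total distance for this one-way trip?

Shortest open route: 36 km.

There are 4! = 24 possible orderings.
Base - N - Q - P - M: 17+6+14+17 = 54
Base - N - Q - M - P: 17+6+24+17 = 64
Base - N - P - Q - M: 17+8+14+24 = 63
Base - N - P - M - Q: 17+8+17+24 = 66
Base - N - M - Q - P: 17+20+24+14 = 75
Base - N - M - P - Q: 17+20+17+14 = 68
Base - Q - N - P - M: 22+6+8+17 = 53
Base - Q - N - M - P: 22+6+20+17 = 65
Base - Q - P - N - M: 22+14+8+20 = 64
Base - Q - P - M - N: 22+14+17+20 = 73
Base - Q - M - N - P: 22+24+20+8 = 74
Base - Q - M - P - N: 22+24+17+8 = 71
Base - P - N - Q - M: 13+8+6+24 = 51
Base - P - N - M - Q: 13+8+20+24 = 65
… (10 more)
Base - M - P - N - Q: 5+17+8+6 = 36  ← best
The minimum is 36.
One shortest path: Base → M → P → N → Q.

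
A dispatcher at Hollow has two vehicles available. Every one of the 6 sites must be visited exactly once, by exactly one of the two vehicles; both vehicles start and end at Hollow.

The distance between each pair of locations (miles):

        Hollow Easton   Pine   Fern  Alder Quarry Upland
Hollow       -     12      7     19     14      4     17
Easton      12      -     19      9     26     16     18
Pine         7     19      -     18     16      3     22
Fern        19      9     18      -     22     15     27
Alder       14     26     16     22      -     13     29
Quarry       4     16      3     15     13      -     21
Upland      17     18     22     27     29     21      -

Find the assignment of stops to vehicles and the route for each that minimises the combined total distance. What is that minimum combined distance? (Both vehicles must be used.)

Try each way of splitting the stops between the two vehicles (each non-empty) and, for each split, find the best tour for each vehicle:
  {Easton} + {Pine, Fern, Alder, Quarry, Upland}: 24 + 89 = 113
  {Pine} + {Easton, Fern, Alder, Quarry, Upland}: 14 + 83 = 97
  {Easton, Pine} + {Fern, Alder, Quarry, Upland}: 38 + 83 = 121
  {Fern} + {Easton, Pine, Alder, Quarry, Upland}: 38 + 82 = 120
  {Easton, Fern} + {Pine, Alder, Quarry, Upland}: 40 + 69 = 109
  {Pine, Fern} + {Easton, Alder, Quarry, Upland}: 44 + 76 = 120
  … (31 splits in total)
  {Pine, Quarry} + {Easton, Fern, Alder, Upland}: 14 + 80 = 94  ← best
Best: vehicle 1 Hollow → Pine → Quarry → Hollow = 14; vehicle 2 Hollow → Alder → Fern → Easton → Upland → Hollow = 80; combined 94.

94 miles — the smallest possible combined total.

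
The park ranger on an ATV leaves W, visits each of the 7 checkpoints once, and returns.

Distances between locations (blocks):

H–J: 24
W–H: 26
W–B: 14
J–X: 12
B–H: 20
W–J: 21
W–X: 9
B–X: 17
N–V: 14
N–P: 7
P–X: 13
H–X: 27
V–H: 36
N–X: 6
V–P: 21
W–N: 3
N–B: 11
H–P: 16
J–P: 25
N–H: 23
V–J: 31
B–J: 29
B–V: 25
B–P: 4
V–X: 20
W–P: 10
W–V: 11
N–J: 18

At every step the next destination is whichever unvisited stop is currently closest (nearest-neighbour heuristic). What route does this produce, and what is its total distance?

101 blocks along W → N → X → J → H → P → B → V → W.

At W the remaining stops are N 3, X 9, P 10, V 11, B 14, J 21, H 26; go to N.
At N the remaining stops are X 6, P 7, B 11, V 14, J 18, H 23; go to X.
At X the remaining stops are J 12, P 13, B 17, V 20, H 27; go to J.
At J the remaining stops are H 24, P 25, B 29, V 31; go to H.
At H the remaining stops are P 16, B 20, V 36; go to P.
At P the remaining stops are B 4, V 21; go to B.
At B the remaining stops are V 25; go to V.
Return V→W: 11.
Total = 3 + 6 + 12 + 24 + 16 + 4 + 25 + 11 = 101.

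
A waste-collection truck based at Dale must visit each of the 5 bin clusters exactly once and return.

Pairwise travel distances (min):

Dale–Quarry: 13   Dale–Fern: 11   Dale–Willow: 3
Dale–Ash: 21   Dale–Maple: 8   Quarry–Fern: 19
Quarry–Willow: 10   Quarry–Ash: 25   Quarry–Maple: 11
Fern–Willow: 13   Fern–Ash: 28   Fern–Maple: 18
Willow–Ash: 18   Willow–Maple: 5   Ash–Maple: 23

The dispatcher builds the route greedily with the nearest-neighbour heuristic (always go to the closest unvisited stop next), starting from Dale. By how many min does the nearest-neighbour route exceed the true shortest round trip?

The nearest-neighbour route is 4 min longer than optimal.

Dale: Willow=3, Maple=8, Fern=11, Quarry=13, Ash=21 ⇒ Willow
Willow: Maple=5, Quarry=10, Fern=13, Ash=18 ⇒ Maple
Maple: Quarry=11, Fern=18, Ash=23 ⇒ Quarry
Quarry: Fern=19, Ash=25 ⇒ Fern
Fern: Ash=28 ⇒ Ash
NN route Dale → Willow → Maple → Quarry → Fern → Ash → Dale costs 87.
Optimal: Dale → Fern → Ash → Quarry → Maple → Willow → Dale costs 83 (by enumerating all 60 distinct tours).
Excess = 87 − 83 = 4.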